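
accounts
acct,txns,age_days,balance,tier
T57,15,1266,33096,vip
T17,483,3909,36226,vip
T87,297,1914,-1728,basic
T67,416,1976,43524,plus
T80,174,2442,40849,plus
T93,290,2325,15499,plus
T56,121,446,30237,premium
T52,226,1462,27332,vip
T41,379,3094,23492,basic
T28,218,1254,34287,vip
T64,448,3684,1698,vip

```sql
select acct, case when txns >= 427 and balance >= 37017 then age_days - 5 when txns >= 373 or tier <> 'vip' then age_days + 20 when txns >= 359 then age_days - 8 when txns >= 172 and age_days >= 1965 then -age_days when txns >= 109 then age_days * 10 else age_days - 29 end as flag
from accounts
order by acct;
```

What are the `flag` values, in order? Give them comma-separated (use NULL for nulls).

3929, 12540, 3114, 14620, 466, 1237, 3704, 1996, 2462, 1934, 2345

acct=T17: txns >= 373 or tier <> 'vip' → 3929
acct=T28: txns >= 109 → 12540
acct=T41: txns >= 373 or tier <> 'vip' → 3114
acct=T52: txns >= 109 → 14620
acct=T56: txns >= 373 or tier <> 'vip' → 466
acct=T57: ELSE → 1237
acct=T64: txns >= 373 or tier <> 'vip' → 3704
acct=T67: txns >= 373 or tier <> 'vip' → 1996
acct=T80: txns >= 373 or tier <> 'vip' → 2462
acct=T87: txns >= 373 or tier <> 'vip' → 1934
acct=T93: txns >= 373 or tier <> 'vip' → 2345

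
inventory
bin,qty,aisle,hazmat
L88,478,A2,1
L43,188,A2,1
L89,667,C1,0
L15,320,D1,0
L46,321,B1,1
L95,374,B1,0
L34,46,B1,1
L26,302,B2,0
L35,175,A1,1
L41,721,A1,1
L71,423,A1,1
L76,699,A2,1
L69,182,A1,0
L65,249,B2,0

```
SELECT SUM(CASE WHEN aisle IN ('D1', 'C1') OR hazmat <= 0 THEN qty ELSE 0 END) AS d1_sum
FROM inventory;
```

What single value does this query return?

bin=L88: ✗
bin=L43: ✗
bin=L89: ✓ → 667
bin=L15: ✓ → 320
bin=L46: ✗
bin=L95: ✓ → 374
bin=L34: ✗
bin=L26: ✓ → 302
bin=L35: ✗
bin=L41: ✗
bin=L71: ✗
bin=L76: ✗
bin=L69: ✓ → 182
bin=L65: ✓ → 249
d1_sum = 667 + 320 + 374 + 302 + 182 + 249 = 2094

2094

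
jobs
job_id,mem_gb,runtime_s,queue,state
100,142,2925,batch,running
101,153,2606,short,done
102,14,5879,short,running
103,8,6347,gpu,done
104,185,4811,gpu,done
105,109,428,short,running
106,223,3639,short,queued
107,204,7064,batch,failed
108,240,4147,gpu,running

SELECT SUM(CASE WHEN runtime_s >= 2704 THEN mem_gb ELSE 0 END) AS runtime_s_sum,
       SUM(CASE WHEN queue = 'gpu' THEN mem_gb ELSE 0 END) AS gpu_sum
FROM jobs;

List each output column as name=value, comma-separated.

[runtime_s_sum: runtime_s >= 2704]
job_id=100: ✓ → 142
job_id=101: ✗
job_id=102: ✓ → 14
job_id=103: ✓ → 8
job_id=104: ✓ → 185
job_id=105: ✗
job_id=106: ✓ → 223
job_id=107: ✓ → 204
job_id=108: ✓ → 240
runtime_s_sum = 142 + 14 + 8 + 185 + 223 + 204 + 240 = 1016
—
[gpu_sum: queue = 'gpu']
job_id=100: ✗
job_id=101: ✗
job_id=102: ✗
job_id=103: ✓ → 8
job_id=104: ✓ → 185
job_id=105: ✗
job_id=106: ✗
job_id=107: ✗
job_id=108: ✓ → 240
gpu_sum = 8 + 185 + 240 = 433

runtime_s_sum=1016, gpu_sum=433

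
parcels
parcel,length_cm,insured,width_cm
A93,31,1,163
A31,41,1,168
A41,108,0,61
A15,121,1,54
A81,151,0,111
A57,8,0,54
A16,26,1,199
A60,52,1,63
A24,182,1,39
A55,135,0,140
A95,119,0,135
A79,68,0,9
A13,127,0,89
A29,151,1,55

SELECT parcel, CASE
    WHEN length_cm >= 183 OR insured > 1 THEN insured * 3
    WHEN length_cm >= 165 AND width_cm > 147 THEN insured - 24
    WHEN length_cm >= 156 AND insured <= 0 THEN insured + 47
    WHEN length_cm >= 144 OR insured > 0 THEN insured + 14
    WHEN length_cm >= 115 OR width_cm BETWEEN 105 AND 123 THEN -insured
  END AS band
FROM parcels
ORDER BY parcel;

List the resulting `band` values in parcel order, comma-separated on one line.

0, 15, 15, 15, 15, 15, NULL, 0, NULL, 15, NULL, 14, 15, 0

parcel=A13: length_cm >= 115 OR width_cm BETWEEN 105 AND 123 → 0
parcel=A15: length_cm >= 144 OR insured > 0 → 15
parcel=A16: length_cm >= 144 OR insured > 0 → 15
parcel=A24: length_cm >= 144 OR insured > 0 → 15
parcel=A29: length_cm >= 144 OR insured > 0 → 15
parcel=A31: length_cm >= 144 OR insured > 0 → 15
parcel=A41: (no match → NULL) → NULL
parcel=A55: length_cm >= 115 OR width_cm BETWEEN 105 AND 123 → 0
parcel=A57: (no match → NULL) → NULL
parcel=A60: length_cm >= 144 OR insured > 0 → 15
parcel=A79: (no match → NULL) → NULL
parcel=A81: length_cm >= 144 OR insured > 0 → 14
parcel=A93: length_cm >= 144 OR insured > 0 → 15
parcel=A95: length_cm >= 115 OR width_cm BETWEEN 105 AND 123 → 0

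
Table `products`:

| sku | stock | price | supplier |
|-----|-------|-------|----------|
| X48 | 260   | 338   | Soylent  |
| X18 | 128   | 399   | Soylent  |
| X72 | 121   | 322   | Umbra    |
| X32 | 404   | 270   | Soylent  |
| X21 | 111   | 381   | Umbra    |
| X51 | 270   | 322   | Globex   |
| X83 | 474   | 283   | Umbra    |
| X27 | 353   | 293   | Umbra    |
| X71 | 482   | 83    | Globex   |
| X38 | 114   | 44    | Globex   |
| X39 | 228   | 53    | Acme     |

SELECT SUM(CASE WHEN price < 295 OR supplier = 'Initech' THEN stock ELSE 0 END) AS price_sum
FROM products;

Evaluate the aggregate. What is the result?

sku=X48: ✗
sku=X18: ✗
sku=X72: ✗
sku=X32: ✓ → 404
sku=X21: ✗
sku=X51: ✗
sku=X83: ✓ → 474
sku=X27: ✓ → 353
sku=X71: ✓ → 482
sku=X38: ✓ → 114
sku=X39: ✓ → 228
price_sum = 404 + 474 + 353 + 482 + 114 + 228 = 2055

2055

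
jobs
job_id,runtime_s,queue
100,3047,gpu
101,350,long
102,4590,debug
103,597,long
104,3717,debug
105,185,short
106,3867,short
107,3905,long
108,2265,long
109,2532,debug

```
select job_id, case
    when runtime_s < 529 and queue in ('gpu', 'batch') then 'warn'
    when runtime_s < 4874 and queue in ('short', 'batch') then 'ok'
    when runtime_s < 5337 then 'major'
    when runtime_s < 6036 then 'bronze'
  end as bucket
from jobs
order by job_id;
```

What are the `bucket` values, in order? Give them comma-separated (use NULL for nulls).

job_id=100: runtime_s < 5337 → major
job_id=101: runtime_s < 5337 → major
job_id=102: runtime_s < 5337 → major
job_id=103: runtime_s < 5337 → major
job_id=104: runtime_s < 5337 → major
job_id=105: runtime_s < 4874 and queue in ('short', 'batch') → ok
job_id=106: runtime_s < 4874 and queue in ('short', 'batch') → ok
job_id=107: runtime_s < 5337 → major
job_id=108: runtime_s < 5337 → major
job_id=109: runtime_s < 5337 → major

major, major, major, major, major, ok, ok, major, major, major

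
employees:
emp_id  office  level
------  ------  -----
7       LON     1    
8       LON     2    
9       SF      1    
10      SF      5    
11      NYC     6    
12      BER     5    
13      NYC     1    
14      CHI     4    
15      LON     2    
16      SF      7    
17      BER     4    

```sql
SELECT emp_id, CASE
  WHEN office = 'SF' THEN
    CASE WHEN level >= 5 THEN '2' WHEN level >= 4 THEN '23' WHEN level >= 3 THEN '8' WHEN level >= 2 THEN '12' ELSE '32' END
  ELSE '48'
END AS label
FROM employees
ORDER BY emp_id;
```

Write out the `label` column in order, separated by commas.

emp_id=7: office='LON' → outer ELSE → 48
emp_id=8: office='LON' → outer ELSE → 48
emp_id=9: office='SF' → inner[ELSE] → 32
emp_id=10: office='SF' → inner[level >= 5] → 2
emp_id=11: office='NYC' → outer ELSE → 48
emp_id=12: office='BER' → outer ELSE → 48
emp_id=13: office='NYC' → outer ELSE → 48
emp_id=14: office='CHI' → outer ELSE → 48
emp_id=15: office='LON' → outer ELSE → 48
emp_id=16: office='SF' → inner[level >= 5] → 2
emp_id=17: office='BER' → outer ELSE → 48

48, 48, 32, 2, 48, 48, 48, 48, 48, 2, 48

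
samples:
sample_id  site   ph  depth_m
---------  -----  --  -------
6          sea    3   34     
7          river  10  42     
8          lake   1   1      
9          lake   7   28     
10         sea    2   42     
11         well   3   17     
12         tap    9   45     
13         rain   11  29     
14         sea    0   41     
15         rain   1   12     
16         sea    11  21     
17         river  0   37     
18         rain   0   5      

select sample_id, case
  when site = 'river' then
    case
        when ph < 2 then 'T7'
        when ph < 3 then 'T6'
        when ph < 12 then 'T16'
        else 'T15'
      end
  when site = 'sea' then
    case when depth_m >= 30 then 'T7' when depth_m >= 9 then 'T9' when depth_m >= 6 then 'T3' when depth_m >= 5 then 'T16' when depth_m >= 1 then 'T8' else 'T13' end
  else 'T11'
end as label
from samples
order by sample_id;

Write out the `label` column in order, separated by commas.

sample_id=6: site='sea' → inner[depth_m >= 30] → T7
sample_id=7: site='river' → inner[ph < 12] → T16
sample_id=8: site='lake' → outer ELSE → T11
sample_id=9: site='lake' → outer ELSE → T11
sample_id=10: site='sea' → inner[depth_m >= 30] → T7
sample_id=11: site='well' → outer ELSE → T11
sample_id=12: site='tap' → outer ELSE → T11
sample_id=13: site='rain' → outer ELSE → T11
sample_id=14: site='sea' → inner[depth_m >= 30] → T7
sample_id=15: site='rain' → outer ELSE → T11
sample_id=16: site='sea' → inner[depth_m >= 9] → T9
sample_id=17: site='river' → inner[ph < 2] → T7
sample_id=18: site='rain' → outer ELSE → T11

T7, T16, T11, T11, T7, T11, T11, T11, T7, T11, T9, T7, T11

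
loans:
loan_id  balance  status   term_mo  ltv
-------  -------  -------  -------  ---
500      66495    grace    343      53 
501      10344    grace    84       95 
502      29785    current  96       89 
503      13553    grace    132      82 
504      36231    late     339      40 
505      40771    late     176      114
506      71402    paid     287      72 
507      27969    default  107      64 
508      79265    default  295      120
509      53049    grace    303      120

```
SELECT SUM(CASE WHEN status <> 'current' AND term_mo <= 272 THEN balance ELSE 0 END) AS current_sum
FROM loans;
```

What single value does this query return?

92637

loan_id=500: ✗
loan_id=501: ✓ → 10344
loan_id=502: ✗
loan_id=503: ✓ → 13553
loan_id=504: ✗
loan_id=505: ✓ → 40771
loan_id=506: ✗
loan_id=507: ✓ → 27969
loan_id=508: ✗
loan_id=509: ✗
current_sum = 10344 + 13553 + 40771 + 27969 = 92637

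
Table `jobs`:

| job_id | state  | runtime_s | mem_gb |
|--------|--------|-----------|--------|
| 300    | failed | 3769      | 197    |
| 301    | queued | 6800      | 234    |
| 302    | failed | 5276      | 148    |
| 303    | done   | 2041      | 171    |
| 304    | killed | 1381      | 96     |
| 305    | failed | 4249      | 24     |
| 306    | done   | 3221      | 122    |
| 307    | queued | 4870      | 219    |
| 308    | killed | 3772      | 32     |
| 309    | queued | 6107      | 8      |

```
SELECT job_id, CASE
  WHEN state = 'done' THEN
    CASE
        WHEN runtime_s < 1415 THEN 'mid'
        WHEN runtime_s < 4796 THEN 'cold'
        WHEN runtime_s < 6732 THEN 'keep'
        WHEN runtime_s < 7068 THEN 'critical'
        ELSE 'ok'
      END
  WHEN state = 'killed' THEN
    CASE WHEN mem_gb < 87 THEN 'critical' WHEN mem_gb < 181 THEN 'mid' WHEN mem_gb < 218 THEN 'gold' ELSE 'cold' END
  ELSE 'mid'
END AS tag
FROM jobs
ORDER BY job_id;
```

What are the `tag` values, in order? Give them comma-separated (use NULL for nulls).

mid, mid, mid, cold, mid, mid, cold, mid, critical, mid

job_id=300: state='failed' → outer ELSE → mid
job_id=301: state='queued' → outer ELSE → mid
job_id=302: state='failed' → outer ELSE → mid
job_id=303: state='done' → inner[runtime_s < 4796] → cold
job_id=304: state='killed' → inner[mem_gb < 181] → mid
job_id=305: state='failed' → outer ELSE → mid
job_id=306: state='done' → inner[runtime_s < 4796] → cold
job_id=307: state='queued' → outer ELSE → mid
job_id=308: state='killed' → inner[mem_gb < 87] → critical
job_id=309: state='queued' → outer ELSE → mid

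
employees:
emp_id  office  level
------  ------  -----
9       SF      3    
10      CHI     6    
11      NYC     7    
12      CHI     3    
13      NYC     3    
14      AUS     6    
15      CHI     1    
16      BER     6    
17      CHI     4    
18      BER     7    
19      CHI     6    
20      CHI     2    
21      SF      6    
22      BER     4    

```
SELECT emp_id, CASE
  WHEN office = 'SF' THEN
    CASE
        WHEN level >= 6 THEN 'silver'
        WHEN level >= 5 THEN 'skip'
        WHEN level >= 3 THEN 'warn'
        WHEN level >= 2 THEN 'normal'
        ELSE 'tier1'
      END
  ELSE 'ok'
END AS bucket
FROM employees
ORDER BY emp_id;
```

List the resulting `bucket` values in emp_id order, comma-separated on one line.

emp_id=9: office='SF' → inner[level >= 3] → warn
emp_id=10: office='CHI' → outer ELSE → ok
emp_id=11: office='NYC' → outer ELSE → ok
emp_id=12: office='CHI' → outer ELSE → ok
emp_id=13: office='NYC' → outer ELSE → ok
emp_id=14: office='AUS' → outer ELSE → ok
emp_id=15: office='CHI' → outer ELSE → ok
emp_id=16: office='BER' → outer ELSE → ok
emp_id=17: office='CHI' → outer ELSE → ok
emp_id=18: office='BER' → outer ELSE → ok
emp_id=19: office='CHI' → outer ELSE → ok
emp_id=20: office='CHI' → outer ELSE → ok
emp_id=21: office='SF' → inner[level >= 6] → silver
emp_id=22: office='BER' → outer ELSE → ok

warn, ok, ok, ok, ok, ok, ok, ok, ok, ok, ok, ok, silver, ok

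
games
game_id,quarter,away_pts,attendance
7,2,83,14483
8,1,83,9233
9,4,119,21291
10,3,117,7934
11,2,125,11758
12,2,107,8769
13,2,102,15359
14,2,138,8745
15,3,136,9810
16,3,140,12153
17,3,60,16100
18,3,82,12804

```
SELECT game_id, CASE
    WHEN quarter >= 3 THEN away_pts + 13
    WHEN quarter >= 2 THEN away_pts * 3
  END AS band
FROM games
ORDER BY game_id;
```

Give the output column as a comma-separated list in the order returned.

game_id=7: quarter >= 2 → 249
game_id=8: (no match → NULL) → NULL
game_id=9: quarter >= 3 → 132
game_id=10: quarter >= 3 → 130
game_id=11: quarter >= 2 → 375
game_id=12: quarter >= 2 → 321
game_id=13: quarter >= 2 → 306
game_id=14: quarter >= 2 → 414
game_id=15: quarter >= 3 → 149
game_id=16: quarter >= 3 → 153
game_id=17: quarter >= 3 → 73
game_id=18: quarter >= 3 → 95

249, NULL, 132, 130, 375, 321, 306, 414, 149, 153, 73, 95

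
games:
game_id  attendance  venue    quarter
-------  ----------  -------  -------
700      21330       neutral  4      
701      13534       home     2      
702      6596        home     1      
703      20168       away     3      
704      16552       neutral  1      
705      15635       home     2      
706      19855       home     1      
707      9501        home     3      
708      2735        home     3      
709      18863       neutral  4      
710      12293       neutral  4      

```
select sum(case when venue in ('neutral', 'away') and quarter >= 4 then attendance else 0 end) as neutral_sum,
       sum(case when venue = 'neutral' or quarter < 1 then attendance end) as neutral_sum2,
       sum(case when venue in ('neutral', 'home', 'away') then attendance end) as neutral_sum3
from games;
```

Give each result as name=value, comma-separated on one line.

[neutral_sum: venue in ('neutral', 'away') and quarter >= 4]
game_id=700: ✓ → 21330
game_id=701: ✗
game_id=702: ✗
game_id=703: ✗
game_id=704: ✗
game_id=705: ✗
game_id=706: ✗
game_id=707: ✗
game_id=708: ✗
game_id=709: ✓ → 18863
game_id=710: ✓ → 12293
neutral_sum = 21330 + 18863 + 12293 = 52486
—
[neutral_sum2: venue = 'neutral' or quarter < 1]
game_id=700: ✓ → 21330
game_id=701: ✗
game_id=702: ✗
game_id=703: ✗
game_id=704: ✓ → 16552
game_id=705: ✗
game_id=706: ✗
game_id=707: ✗
game_id=708: ✗
game_id=709: ✓ → 18863
game_id=710: ✓ → 12293
neutral_sum2 = 21330 + 16552 + 18863 + 12293 = 69038
—
[neutral_sum3: venue in ('neutral', 'home', 'away')]
game_id=700: ✓ → 21330
game_id=701: ✓ → 13534
game_id=702: ✓ → 6596
game_id=703: ✓ → 20168
game_id=704: ✓ → 16552
game_id=705: ✓ → 15635
game_id=706: ✓ → 19855
game_id=707: ✓ → 9501
game_id=708: ✓ → 2735
game_id=709: ✓ → 18863
game_id=710: ✓ → 12293
neutral_sum3 = 21330 + 13534 + 6596 + 20168 + 16552 + 15635 + 19855 + 9501 + 2735 + 18863 + 12293 = 157062

neutral_sum=52486, neutral_sum2=69038, neutral_sum3=157062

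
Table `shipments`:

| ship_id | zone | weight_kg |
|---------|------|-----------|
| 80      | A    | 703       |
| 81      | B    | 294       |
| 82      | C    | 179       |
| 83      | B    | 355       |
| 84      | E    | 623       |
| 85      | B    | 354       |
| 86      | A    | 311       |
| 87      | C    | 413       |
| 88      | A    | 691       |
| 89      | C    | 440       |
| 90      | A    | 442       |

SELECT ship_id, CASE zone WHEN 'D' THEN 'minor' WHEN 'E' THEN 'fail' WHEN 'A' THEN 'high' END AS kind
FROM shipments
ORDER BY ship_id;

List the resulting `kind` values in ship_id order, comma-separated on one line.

ship_id=80: zone='A' → high
ship_id=81: (no match → NULL) → NULL
ship_id=82: (no match → NULL) → NULL
ship_id=83: (no match → NULL) → NULL
ship_id=84: zone='E' → fail
ship_id=85: (no match → NULL) → NULL
ship_id=86: zone='A' → high
ship_id=87: (no match → NULL) → NULL
ship_id=88: zone='A' → high
ship_id=89: (no match → NULL) → NULL
ship_id=90: zone='A' → high

high, NULL, NULL, NULL, fail, NULL, high, NULL, high, NULL, high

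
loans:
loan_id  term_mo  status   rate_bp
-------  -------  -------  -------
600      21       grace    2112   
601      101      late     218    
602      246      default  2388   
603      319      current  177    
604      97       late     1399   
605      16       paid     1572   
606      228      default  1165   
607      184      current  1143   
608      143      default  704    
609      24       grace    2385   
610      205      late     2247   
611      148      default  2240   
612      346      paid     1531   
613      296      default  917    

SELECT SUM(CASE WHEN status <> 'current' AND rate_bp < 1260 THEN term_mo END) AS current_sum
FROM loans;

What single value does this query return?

768

loan_id=600: ✗
loan_id=601: ✓ → 101
loan_id=602: ✗
loan_id=603: ✗
loan_id=604: ✗
loan_id=605: ✗
loan_id=606: ✓ → 228
loan_id=607: ✗
loan_id=608: ✓ → 143
loan_id=609: ✗
loan_id=610: ✗
loan_id=611: ✗
loan_id=612: ✗
loan_id=613: ✓ → 296
current_sum = 101 + 228 + 143 + 296 = 768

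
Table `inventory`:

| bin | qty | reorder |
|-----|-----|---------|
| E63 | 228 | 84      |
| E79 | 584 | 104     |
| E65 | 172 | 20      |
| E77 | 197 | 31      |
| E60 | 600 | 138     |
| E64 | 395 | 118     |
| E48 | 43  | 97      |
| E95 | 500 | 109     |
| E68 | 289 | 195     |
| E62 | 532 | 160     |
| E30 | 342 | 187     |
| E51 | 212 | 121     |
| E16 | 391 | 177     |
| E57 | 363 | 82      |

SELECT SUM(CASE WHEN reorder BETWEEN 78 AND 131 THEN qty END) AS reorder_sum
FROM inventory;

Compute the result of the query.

2325

bin=E63: ✓ → 228
bin=E79: ✓ → 584
bin=E65: ✗
bin=E77: ✗
bin=E60: ✗
bin=E64: ✓ → 395
bin=E48: ✓ → 43
bin=E95: ✓ → 500
bin=E68: ✗
bin=E62: ✗
bin=E30: ✗
bin=E51: ✓ → 212
bin=E16: ✗
bin=E57: ✓ → 363
reorder_sum = 228 + 584 + 395 + 43 + 500 + 212 + 363 = 2325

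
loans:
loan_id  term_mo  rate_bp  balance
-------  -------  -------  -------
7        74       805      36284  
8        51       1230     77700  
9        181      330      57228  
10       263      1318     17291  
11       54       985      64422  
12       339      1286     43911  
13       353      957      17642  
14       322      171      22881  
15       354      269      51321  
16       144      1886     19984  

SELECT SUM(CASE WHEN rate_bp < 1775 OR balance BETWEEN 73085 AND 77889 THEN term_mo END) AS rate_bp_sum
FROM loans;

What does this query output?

1991

loan_id=7: ✓ → 74
loan_id=8: ✓ → 51
loan_id=9: ✓ → 181
loan_id=10: ✓ → 263
loan_id=11: ✓ → 54
loan_id=12: ✓ → 339
loan_id=13: ✓ → 353
loan_id=14: ✓ → 322
loan_id=15: ✓ → 354
loan_id=16: ✗
rate_bp_sum = 74 + 51 + 181 + 263 + 54 + 339 + 353 + 322 + 354 = 1991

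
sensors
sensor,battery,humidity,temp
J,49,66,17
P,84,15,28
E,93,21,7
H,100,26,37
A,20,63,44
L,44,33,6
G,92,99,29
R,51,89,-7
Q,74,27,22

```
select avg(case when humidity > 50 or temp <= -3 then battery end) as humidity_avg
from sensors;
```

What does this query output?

53

sensor=J: ✓ → 49
sensor=P: ✗
sensor=E: ✗
sensor=H: ✗
sensor=A: ✓ → 20
sensor=L: ✗
sensor=G: ✓ → 92
sensor=R: ✓ → 51
sensor=Q: ✗
humidity_avg = (49 + 20 + 92 + 51) / 4 = 53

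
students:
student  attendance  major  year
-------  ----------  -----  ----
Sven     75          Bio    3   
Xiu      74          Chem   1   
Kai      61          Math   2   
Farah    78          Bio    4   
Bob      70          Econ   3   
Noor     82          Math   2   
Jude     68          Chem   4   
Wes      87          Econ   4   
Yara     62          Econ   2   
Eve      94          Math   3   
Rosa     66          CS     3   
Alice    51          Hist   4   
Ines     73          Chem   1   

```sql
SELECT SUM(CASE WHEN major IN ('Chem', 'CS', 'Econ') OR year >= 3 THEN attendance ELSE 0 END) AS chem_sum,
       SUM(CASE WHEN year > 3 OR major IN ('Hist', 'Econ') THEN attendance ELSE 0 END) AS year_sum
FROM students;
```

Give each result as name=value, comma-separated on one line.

chem_sum=798, year_sum=416

[chem_sum: major IN ('Chem', 'CS', 'Econ') OR year >= 3]
student=Sven: ✓ → 75
student=Xiu: ✓ → 74
student=Kai: ✗
student=Farah: ✓ → 78
student=Bob: ✓ → 70
student=Noor: ✗
student=Jude: ✓ → 68
student=Wes: ✓ → 87
student=Yara: ✓ → 62
student=Eve: ✓ → 94
student=Rosa: ✓ → 66
student=Alice: ✓ → 51
student=Ines: ✓ → 73
chem_sum = 75 + 74 + 78 + 70 + 68 + 87 + 62 + 94 + 66 + 51 + 73 = 798
—
[year_sum: year > 3 OR major IN ('Hist', 'Econ')]
student=Sven: ✗
student=Xiu: ✗
student=Kai: ✗
student=Farah: ✓ → 78
student=Bob: ✓ → 70
student=Noor: ✗
student=Jude: ✓ → 68
student=Wes: ✓ → 87
student=Yara: ✓ → 62
student=Eve: ✗
student=Rosa: ✗
student=Alice: ✓ → 51
student=Ines: ✗
year_sum = 78 + 70 + 68 + 87 + 62 + 51 = 416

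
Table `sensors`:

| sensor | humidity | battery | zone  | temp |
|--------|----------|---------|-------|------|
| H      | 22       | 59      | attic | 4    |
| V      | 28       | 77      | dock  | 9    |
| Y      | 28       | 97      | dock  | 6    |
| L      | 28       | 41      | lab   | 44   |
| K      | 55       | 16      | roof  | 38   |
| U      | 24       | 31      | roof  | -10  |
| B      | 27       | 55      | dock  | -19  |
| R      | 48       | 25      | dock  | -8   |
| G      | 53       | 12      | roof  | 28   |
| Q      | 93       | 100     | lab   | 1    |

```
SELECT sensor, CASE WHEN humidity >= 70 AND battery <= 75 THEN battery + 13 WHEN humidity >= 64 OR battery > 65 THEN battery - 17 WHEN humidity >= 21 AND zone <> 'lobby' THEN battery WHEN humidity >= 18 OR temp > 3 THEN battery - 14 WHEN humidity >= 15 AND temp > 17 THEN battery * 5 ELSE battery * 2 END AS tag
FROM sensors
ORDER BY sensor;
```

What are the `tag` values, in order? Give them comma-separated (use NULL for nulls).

sensor=B: humidity >= 21 AND zone <> 'lobby' → 55
sensor=G: humidity >= 21 AND zone <> 'lobby' → 12
sensor=H: humidity >= 21 AND zone <> 'lobby' → 59
sensor=K: humidity >= 21 AND zone <> 'lobby' → 16
sensor=L: humidity >= 21 AND zone <> 'lobby' → 41
sensor=Q: humidity >= 64 OR battery > 65 → 83
sensor=R: humidity >= 21 AND zone <> 'lobby' → 25
sensor=U: humidity >= 21 AND zone <> 'lobby' → 31
sensor=V: humidity >= 64 OR battery > 65 → 60
sensor=Y: humidity >= 64 OR battery > 65 → 80

55, 12, 59, 16, 41, 83, 25, 31, 60, 80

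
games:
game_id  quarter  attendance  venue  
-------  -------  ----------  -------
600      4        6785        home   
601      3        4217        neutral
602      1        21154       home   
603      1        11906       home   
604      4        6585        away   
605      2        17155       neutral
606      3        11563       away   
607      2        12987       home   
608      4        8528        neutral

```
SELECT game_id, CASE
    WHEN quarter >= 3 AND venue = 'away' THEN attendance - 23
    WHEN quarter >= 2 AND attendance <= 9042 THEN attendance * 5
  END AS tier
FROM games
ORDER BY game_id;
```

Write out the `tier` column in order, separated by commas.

game_id=600: quarter >= 2 AND attendance <= 9042 → 33925
game_id=601: quarter >= 2 AND attendance <= 9042 → 21085
game_id=602: (no match → NULL) → NULL
game_id=603: (no match → NULL) → NULL
game_id=604: quarter >= 3 AND venue = 'away' → 6562
game_id=605: (no match → NULL) → NULL
game_id=606: quarter >= 3 AND venue = 'away' → 11540
game_id=607: (no match → NULL) → NULL
game_id=608: quarter >= 2 AND attendance <= 9042 → 42640

33925, 21085, NULL, NULL, 6562, NULL, 11540, NULL, 42640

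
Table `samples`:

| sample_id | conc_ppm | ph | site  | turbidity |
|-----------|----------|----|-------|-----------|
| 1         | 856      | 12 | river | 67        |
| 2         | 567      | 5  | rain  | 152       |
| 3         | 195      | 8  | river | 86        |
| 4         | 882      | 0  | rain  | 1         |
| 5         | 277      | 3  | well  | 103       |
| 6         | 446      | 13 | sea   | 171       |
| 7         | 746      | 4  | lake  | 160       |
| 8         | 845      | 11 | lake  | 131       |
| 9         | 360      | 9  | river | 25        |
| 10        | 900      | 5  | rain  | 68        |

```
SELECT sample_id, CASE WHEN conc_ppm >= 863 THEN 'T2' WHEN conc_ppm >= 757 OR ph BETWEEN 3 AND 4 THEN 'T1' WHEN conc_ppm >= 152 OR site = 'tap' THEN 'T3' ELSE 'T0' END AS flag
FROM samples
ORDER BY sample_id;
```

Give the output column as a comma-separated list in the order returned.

sample_id=1: conc_ppm >= 757 OR ph BETWEEN 3 AND 4 → T1
sample_id=2: conc_ppm >= 152 OR site = 'tap' → T3
sample_id=3: conc_ppm >= 152 OR site = 'tap' → T3
sample_id=4: conc_ppm >= 863 → T2
sample_id=5: conc_ppm >= 757 OR ph BETWEEN 3 AND 4 → T1
sample_id=6: conc_ppm >= 152 OR site = 'tap' → T3
sample_id=7: conc_ppm >= 757 OR ph BETWEEN 3 AND 4 → T1
sample_id=8: conc_ppm >= 757 OR ph BETWEEN 3 AND 4 → T1
sample_id=9: conc_ppm >= 152 OR site = 'tap' → T3
sample_id=10: conc_ppm >= 863 → T2

T1, T3, T3, T2, T1, T3, T1, T1, T3, T2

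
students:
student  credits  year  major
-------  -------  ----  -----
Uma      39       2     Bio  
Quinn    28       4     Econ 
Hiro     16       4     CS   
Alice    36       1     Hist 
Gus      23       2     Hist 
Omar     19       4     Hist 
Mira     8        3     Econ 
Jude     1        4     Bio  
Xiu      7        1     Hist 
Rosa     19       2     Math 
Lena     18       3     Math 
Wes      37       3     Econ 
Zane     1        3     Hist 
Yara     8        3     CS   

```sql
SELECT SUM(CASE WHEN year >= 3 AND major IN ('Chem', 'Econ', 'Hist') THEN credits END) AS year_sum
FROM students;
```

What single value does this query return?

student=Uma: ✗
student=Quinn: ✓ → 28
student=Hiro: ✗
student=Alice: ✗
student=Gus: ✗
student=Omar: ✓ → 19
student=Mira: ✓ → 8
student=Jude: ✗
student=Xiu: ✗
student=Rosa: ✗
student=Lena: ✗
student=Wes: ✓ → 37
student=Zane: ✓ → 1
student=Yara: ✗
year_sum = 28 + 19 + 8 + 37 + 1 = 93

93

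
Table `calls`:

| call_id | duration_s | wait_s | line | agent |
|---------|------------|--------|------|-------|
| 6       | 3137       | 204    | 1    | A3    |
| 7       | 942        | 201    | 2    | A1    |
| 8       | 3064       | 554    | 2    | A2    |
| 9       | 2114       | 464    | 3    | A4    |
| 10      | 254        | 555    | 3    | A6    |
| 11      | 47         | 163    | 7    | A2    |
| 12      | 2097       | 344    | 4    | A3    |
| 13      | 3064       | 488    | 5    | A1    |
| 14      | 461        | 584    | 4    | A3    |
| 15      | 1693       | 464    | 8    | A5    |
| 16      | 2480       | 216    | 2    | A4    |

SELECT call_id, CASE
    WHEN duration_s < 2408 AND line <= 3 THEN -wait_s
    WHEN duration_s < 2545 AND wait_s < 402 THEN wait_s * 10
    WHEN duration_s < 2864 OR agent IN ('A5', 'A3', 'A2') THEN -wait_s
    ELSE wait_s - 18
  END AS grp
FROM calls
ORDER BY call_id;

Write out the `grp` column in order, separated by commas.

-204, -201, -554, -464, -555, 1630, 3440, 470, -584, -464, 2160

call_id=6: duration_s < 2864 OR agent IN ('A5', 'A3', 'A2') → -204
call_id=7: duration_s < 2408 AND line <= 3 → -201
call_id=8: duration_s < 2864 OR agent IN ('A5', 'A3', 'A2') → -554
call_id=9: duration_s < 2408 AND line <= 3 → -464
call_id=10: duration_s < 2408 AND line <= 3 → -555
call_id=11: duration_s < 2545 AND wait_s < 402 → 1630
call_id=12: duration_s < 2545 AND wait_s < 402 → 3440
call_id=13: ELSE → 470
call_id=14: duration_s < 2864 OR agent IN ('A5', 'A3', 'A2') → -584
call_id=15: duration_s < 2864 OR agent IN ('A5', 'A3', 'A2') → -464
call_id=16: duration_s < 2545 AND wait_s < 402 → 2160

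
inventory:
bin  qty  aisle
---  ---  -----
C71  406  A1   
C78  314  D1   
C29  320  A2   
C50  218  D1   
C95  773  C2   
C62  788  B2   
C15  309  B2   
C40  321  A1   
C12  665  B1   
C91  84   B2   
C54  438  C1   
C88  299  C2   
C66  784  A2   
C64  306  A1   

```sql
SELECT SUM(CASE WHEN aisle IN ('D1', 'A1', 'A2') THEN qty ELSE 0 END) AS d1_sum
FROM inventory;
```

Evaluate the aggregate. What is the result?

bin=C71: ✓ → 406
bin=C78: ✓ → 314
bin=C29: ✓ → 320
bin=C50: ✓ → 218
bin=C95: ✗
bin=C62: ✗
bin=C15: ✗
bin=C40: ✓ → 321
bin=C12: ✗
bin=C91: ✗
bin=C54: ✗
bin=C88: ✗
bin=C66: ✓ → 784
bin=C64: ✓ → 306
d1_sum = 406 + 314 + 320 + 218 + 321 + 784 + 306 = 2669

2669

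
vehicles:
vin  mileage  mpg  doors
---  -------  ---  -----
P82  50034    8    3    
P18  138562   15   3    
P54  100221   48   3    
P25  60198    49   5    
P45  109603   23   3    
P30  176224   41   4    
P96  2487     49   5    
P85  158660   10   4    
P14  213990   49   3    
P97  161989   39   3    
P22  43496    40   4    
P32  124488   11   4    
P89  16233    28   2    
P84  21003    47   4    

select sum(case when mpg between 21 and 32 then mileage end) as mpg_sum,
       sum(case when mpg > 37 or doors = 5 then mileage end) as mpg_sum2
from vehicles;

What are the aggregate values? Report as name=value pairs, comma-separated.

[mpg_sum: mpg between 21 and 32]
vin=P82: ✗
vin=P18: ✗
vin=P54: ✗
vin=P25: ✗
vin=P45: ✓ → 109603
vin=P30: ✗
vin=P96: ✗
vin=P85: ✗
vin=P14: ✗
vin=P97: ✗
vin=P22: ✗
vin=P32: ✗
vin=P89: ✓ → 16233
vin=P84: ✗
mpg_sum = 109603 + 16233 = 125836
—
[mpg_sum2: mpg > 37 or doors = 5]
vin=P82: ✗
vin=P18: ✗
vin=P54: ✓ → 100221
vin=P25: ✓ → 60198
vin=P45: ✗
vin=P30: ✓ → 176224
vin=P96: ✓ → 2487
vin=P85: ✗
vin=P14: ✓ → 213990
vin=P97: ✓ → 161989
vin=P22: ✓ → 43496
vin=P32: ✗
vin=P89: ✗
vin=P84: ✓ → 21003
mpg_sum2 = 100221 + 60198 + 176224 + 2487 + 213990 + 161989 + 43496 + 21003 = 779608

mpg_sum=125836, mpg_sum2=779608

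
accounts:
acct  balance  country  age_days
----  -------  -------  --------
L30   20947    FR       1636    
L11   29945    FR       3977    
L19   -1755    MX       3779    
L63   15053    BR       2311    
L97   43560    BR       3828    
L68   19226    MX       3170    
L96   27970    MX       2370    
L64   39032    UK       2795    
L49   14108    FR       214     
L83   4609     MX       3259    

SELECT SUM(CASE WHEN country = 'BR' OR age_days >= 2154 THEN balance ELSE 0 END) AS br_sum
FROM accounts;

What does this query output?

acct=L30: ✗
acct=L11: ✓ → 29945
acct=L19: ✓ → -1755
acct=L63: ✓ → 15053
acct=L97: ✓ → 43560
acct=L68: ✓ → 19226
acct=L96: ✓ → 27970
acct=L64: ✓ → 39032
acct=L49: ✗
acct=L83: ✓ → 4609
br_sum = 29945 + -1755 + 15053 + 43560 + 19226 + 27970 + 39032 + 4609 = 177640

177640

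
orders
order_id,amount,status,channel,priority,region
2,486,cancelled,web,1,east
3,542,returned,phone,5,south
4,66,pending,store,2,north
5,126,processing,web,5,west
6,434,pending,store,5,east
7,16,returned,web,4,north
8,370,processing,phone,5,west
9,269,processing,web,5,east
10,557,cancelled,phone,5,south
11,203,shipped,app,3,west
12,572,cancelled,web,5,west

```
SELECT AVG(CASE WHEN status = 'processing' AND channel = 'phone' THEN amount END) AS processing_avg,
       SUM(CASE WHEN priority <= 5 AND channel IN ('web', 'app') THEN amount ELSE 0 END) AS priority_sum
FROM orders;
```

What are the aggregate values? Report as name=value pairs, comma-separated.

processing_avg=370, priority_sum=1672

[processing_avg: status = 'processing' AND channel = 'phone']
order_id=2: ✗
order_id=3: ✗
order_id=4: ✗
order_id=5: ✗
order_id=6: ✗
order_id=7: ✗
order_id=8: ✓ → 370
order_id=9: ✗
order_id=10: ✗
order_id=11: ✗
order_id=12: ✗
processing_avg = 370
—
[priority_sum: priority <= 5 AND channel IN ('web', 'app')]
order_id=2: ✓ → 486
order_id=3: ✗
order_id=4: ✗
order_id=5: ✓ → 126
order_id=6: ✗
order_id=7: ✓ → 16
order_id=8: ✗
order_id=9: ✓ → 269
order_id=10: ✗
order_id=11: ✓ → 203
order_id=12: ✓ → 572
priority_sum = 486 + 126 + 16 + 269 + 203 + 572 = 1672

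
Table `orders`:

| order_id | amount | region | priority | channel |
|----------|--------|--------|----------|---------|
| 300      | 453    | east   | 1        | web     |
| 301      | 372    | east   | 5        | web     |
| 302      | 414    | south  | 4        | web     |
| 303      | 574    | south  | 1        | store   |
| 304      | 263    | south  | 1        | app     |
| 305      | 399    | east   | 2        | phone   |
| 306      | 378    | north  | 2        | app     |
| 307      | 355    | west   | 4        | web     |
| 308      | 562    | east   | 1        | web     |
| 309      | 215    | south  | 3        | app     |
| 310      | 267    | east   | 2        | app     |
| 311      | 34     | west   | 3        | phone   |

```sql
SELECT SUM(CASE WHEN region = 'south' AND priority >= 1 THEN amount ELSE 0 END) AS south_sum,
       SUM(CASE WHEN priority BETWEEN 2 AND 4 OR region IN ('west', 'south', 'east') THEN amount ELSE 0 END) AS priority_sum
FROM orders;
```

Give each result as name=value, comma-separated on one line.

[south_sum: region = 'south' AND priority >= 1]
order_id=300: ✗
order_id=301: ✗
order_id=302: ✓ → 414
order_id=303: ✓ → 574
order_id=304: ✓ → 263
order_id=305: ✗
order_id=306: ✗
order_id=307: ✗
order_id=308: ✗
order_id=309: ✓ → 215
order_id=310: ✗
order_id=311: ✗
south_sum = 414 + 574 + 263 + 215 = 1466
—
[priority_sum: priority BETWEEN 2 AND 4 OR region IN ('west', 'south', 'east')]
order_id=300: ✓ → 453
order_id=301: ✓ → 372
order_id=302: ✓ → 414
order_id=303: ✓ → 574
order_id=304: ✓ → 263
order_id=305: ✓ → 399
order_id=306: ✓ → 378
order_id=307: ✓ → 355
order_id=308: ✓ → 562
order_id=309: ✓ → 215
order_id=310: ✓ → 267
order_id=311: ✓ → 34
priority_sum = 453 + 372 + 414 + 574 + 263 + 399 + 378 + 355 + 562 + 215 + 267 + 34 = 4286

south_sum=1466, priority_sum=4286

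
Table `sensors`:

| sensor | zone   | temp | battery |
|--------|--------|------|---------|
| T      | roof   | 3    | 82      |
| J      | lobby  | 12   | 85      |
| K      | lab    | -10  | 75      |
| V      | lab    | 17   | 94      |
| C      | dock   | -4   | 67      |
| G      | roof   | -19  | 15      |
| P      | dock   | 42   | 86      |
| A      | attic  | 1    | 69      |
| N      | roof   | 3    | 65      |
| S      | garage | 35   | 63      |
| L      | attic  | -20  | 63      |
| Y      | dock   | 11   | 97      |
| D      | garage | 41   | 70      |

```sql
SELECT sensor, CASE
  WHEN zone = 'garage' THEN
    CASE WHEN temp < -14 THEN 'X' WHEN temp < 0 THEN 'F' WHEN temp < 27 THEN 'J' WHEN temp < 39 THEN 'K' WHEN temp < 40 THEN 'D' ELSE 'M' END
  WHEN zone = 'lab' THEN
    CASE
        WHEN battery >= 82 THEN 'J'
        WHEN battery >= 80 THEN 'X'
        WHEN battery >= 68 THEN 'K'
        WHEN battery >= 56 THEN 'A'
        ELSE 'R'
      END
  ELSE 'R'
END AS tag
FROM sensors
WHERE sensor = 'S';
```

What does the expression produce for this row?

K

sensor = S: zone=garage, temp=35, battery=63.
zone='garage' → inner[temp < 39] → K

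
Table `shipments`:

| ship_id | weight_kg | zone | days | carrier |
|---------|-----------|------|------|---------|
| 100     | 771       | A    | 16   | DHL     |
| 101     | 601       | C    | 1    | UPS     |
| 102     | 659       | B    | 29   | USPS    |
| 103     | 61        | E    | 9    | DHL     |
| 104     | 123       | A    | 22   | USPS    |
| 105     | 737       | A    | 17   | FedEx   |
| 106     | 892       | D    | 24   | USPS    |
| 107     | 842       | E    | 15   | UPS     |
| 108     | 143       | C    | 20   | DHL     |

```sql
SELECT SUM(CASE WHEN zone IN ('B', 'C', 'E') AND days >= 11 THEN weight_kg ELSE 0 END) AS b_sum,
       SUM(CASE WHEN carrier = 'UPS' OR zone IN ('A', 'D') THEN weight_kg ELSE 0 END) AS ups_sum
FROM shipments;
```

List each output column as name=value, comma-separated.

b_sum=1644, ups_sum=3966

[b_sum: zone IN ('B', 'C', 'E') AND days >= 11]
ship_id=100: ✗
ship_id=101: ✗
ship_id=102: ✓ → 659
ship_id=103: ✗
ship_id=104: ✗
ship_id=105: ✗
ship_id=106: ✗
ship_id=107: ✓ → 842
ship_id=108: ✓ → 143
b_sum = 659 + 842 + 143 = 1644
—
[ups_sum: carrier = 'UPS' OR zone IN ('A', 'D')]
ship_id=100: ✓ → 771
ship_id=101: ✓ → 601
ship_id=102: ✗
ship_id=103: ✗
ship_id=104: ✓ → 123
ship_id=105: ✓ → 737
ship_id=106: ✓ → 892
ship_id=107: ✓ → 842
ship_id=108: ✗
ups_sum = 771 + 601 + 123 + 737 + 892 + 842 = 3966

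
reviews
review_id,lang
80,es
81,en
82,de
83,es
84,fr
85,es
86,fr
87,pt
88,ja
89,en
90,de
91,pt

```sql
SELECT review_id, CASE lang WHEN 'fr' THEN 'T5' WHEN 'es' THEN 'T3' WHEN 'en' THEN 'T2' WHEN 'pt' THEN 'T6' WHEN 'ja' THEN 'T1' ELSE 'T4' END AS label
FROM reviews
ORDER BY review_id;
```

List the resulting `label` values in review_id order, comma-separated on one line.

T3, T2, T4, T3, T5, T3, T5, T6, T1, T2, T4, T6

review_id=80: lang='es' → T3
review_id=81: lang='en' → T2
review_id=82: ELSE → T4
review_id=83: lang='es' → T3
review_id=84: lang='fr' → T5
review_id=85: lang='es' → T3
review_id=86: lang='fr' → T5
review_id=87: lang='pt' → T6
review_id=88: lang='ja' → T1
review_id=89: lang='en' → T2
review_id=90: ELSE → T4
review_id=91: lang='pt' → T6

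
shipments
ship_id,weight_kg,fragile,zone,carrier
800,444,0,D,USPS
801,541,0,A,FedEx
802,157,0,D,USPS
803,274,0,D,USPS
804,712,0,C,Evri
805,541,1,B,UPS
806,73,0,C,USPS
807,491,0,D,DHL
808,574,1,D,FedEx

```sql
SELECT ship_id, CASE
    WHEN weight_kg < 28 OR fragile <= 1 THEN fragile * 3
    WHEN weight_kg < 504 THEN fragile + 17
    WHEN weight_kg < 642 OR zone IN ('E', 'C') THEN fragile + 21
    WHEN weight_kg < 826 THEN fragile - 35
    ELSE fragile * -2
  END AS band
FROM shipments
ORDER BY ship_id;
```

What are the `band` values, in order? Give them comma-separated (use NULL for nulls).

ship_id=800: weight_kg < 28 OR fragile <= 1 → 0
ship_id=801: weight_kg < 28 OR fragile <= 1 → 0
ship_id=802: weight_kg < 28 OR fragile <= 1 → 0
ship_id=803: weight_kg < 28 OR fragile <= 1 → 0
ship_id=804: weight_kg < 28 OR fragile <= 1 → 0
ship_id=805: weight_kg < 28 OR fragile <= 1 → 3
ship_id=806: weight_kg < 28 OR fragile <= 1 → 0
ship_id=807: weight_kg < 28 OR fragile <= 1 → 0
ship_id=808: weight_kg < 28 OR fragile <= 1 → 3

0, 0, 0, 0, 0, 3, 0, 0, 3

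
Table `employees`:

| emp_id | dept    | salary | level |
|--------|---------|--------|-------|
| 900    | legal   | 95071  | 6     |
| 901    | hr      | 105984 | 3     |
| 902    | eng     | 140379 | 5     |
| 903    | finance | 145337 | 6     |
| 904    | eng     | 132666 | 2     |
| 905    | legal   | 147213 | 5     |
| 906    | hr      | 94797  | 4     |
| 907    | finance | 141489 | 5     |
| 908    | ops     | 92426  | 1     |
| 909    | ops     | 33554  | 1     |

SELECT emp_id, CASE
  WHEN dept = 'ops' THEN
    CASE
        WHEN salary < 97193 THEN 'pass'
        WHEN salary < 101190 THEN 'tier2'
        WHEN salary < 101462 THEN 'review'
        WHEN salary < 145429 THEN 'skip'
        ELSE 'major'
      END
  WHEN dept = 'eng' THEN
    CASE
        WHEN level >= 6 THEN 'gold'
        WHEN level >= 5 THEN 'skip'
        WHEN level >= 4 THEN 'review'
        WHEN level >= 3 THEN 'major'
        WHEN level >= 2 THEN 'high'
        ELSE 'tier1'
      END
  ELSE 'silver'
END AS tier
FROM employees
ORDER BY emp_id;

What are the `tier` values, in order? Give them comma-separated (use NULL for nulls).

silver, silver, skip, silver, high, silver, silver, silver, pass, pass

emp_id=900: dept='legal' → outer ELSE → silver
emp_id=901: dept='hr' → outer ELSE → silver
emp_id=902: dept='eng' → inner[level >= 5] → skip
emp_id=903: dept='finance' → outer ELSE → silver
emp_id=904: dept='eng' → inner[level >= 2] → high
emp_id=905: dept='legal' → outer ELSE → silver
emp_id=906: dept='hr' → outer ELSE → silver
emp_id=907: dept='finance' → outer ELSE → silver
emp_id=908: dept='ops' → inner[salary < 97193] → pass
emp_id=909: dept='ops' → inner[salary < 97193] → pass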